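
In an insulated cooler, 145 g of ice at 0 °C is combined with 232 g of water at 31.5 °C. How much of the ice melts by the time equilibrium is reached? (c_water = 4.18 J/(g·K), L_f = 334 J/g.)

m_melted ≈ 91.5 g

Heat available from the water dropping to 0 °C: 232×4.18×31.5 = 30547 J.
Fully melting the ice requires m_ice L_f = 145×334 = 48430 J.
Since 30547 < 48430 J, not all the ice melts; equilibrium is at 0 °C.
m_melt = 30547 / L_f = 91.46 g.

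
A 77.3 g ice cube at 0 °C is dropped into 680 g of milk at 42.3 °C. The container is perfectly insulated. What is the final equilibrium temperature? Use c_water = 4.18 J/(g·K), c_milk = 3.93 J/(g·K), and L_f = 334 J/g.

T_f ≈ 29.1 °C

Heat gained plus heat lost sum to zero:
fusion: m_ice L_f = 77.3·334 = 25818; warm the meltwater: 323.11 T; milk: 2672.4(T − 42.3)
2995.5 T = 113043 − 25818 = 87224
T ≈ 29.12 °C (positive, so assuming full melt was valid).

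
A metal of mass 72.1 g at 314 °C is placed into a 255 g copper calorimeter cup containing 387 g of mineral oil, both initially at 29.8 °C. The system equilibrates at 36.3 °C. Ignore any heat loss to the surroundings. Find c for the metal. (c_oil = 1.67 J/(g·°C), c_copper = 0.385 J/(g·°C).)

c ≈ 0.242 J/(g·°C)

Setting the total heat transfer to zero:
72.1×c×(36.3 − 314) + 387×1.67×(36.3 − 29.8) + 255×0.385×(36.3 − 29.8) = 0
-20022 c = -4839
c = -4839/-20022 ≈ 0.2417 J/(g·°C)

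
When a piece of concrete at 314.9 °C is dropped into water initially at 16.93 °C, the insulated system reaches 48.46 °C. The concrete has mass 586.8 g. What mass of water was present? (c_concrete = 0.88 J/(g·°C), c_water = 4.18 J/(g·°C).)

|Q_concrete| = |Q_water|:
586.8×0.88×(314.9 − 48.46) = m×4.18×(48.46 − 16.93)
131.8 m = 137585  ⇒  m ≈ 1044 g

m ≈ 1040 g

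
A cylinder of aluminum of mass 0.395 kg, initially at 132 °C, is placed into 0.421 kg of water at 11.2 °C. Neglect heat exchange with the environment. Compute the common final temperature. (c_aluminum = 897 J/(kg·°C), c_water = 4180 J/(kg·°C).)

T_f ≈ 31.4 °C

Let T be the final temperature. ΣQ_i = 0:
0.395·897·(T − 132) + 0.421·4180·(T − 11.2) = 0
354.31(T − 132) + 1759.8(T − 11.2) = 0
2114.1 T = 66479
T = 66479 / 2114.1 = 31.4 °C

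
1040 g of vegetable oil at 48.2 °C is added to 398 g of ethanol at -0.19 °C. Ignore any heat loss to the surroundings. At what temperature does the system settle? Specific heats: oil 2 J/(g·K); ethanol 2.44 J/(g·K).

T_f ≈ 32.8 °C

Conservation of energy gives ΣQ = 0:
1040*2*(T − 48.2) + 398*2.44*(T − (-0.19)) = 0
2080(T − 48.2) + 971.12(T − (-0.19)) = 0
(2080 + 971.12) T = 2080*48.2 + 971.12*(-0.19)
T = 100071/3051.1 ≈ 32.80 °C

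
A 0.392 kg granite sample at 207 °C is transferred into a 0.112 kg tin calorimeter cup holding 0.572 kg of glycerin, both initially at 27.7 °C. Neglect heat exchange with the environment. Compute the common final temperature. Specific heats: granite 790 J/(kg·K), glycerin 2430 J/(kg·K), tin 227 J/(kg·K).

Setting the total heat transfer to zero:
0.392×790×(T − 207) + 0.572×2430×(T − 27.7) + 0.112×227×(T − 27.7) = 0
309.68(T − 207) + 1390(T − 27.7) + 25.42(T − 27.7) = 0
(309.68 + 1390 + 25.42) T = 309.68×207 + 1390×27.7 + 25.42×27.7
T = 103310 / 1725.1 = 59.9 °C

T_f ≈ 59.9 °C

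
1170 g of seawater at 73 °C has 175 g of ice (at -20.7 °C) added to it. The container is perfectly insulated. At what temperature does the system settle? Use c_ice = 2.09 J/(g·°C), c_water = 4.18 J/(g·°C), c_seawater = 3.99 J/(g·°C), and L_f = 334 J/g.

T_f ≈ 50.9 °C

Energy balance with sensible and latent terms:
warm ice to 0 °C: 175·2.09·(0 − (-20.7)) = 7571
  fusion: m_ice L_f = 175·334 = 58450
  warm the meltwater: 731.5 T
  seawater cools: 1170·3.99·(T − 73) = 4668.3(T − 73)
5399.8 T = 340786 − 66021 = 274765
T ≈ 50.88 °C (positive, so assuming full melt was valid).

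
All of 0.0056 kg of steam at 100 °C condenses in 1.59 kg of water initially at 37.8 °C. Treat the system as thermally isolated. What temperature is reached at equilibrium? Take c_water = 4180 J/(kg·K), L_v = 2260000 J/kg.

Conservation of energy gives ΣQ = 0:
condense steam: −0.0056×2260000 = −12656
  condensate cools 100→T: 0.0056×4180×(T − 100) = 23.41(T − 100)
  original water: 6646.2(T − 37.8)
6669.6 T = 12656 + 2340.8 + 251226 = 266223
T ≈ 39.92 °C, under the boiling point, so the assumption holds.

T_f ≈ 39.9 °C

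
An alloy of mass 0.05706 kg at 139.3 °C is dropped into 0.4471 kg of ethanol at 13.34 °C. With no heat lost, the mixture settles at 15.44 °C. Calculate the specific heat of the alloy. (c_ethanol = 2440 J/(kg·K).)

m_s c (T_s − T_f) = m_ethanol c_ethanol (T_f − T_0):
0.05706×c×(139.3 − 15.44) = 0.4471×2440×(15.44 − 13.34)
7.067 c = 2290.9  ⇒  c ≈ 324.2 J/(kg·K)

c ≈ 324 J/(kg·K)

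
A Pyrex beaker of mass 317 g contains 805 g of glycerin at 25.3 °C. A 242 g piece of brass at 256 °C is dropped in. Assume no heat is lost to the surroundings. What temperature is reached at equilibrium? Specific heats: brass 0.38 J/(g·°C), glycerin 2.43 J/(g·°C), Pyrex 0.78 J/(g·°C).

T_f ≈ 34.5 °C

Let T be the final temperature. ΣQ_i = 0:
242*0.38*(T − 256) + 805*2.43*(T − 25.3) + 317*0.78*(T − 25.3) = 0
2295.4 T = 79288
T = 79288 / 2295.4 = 34.5 °C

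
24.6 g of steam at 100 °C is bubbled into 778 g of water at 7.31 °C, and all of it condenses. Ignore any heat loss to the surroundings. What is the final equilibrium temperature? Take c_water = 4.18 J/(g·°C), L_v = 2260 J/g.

T_f ≈ 26.7 °C

Let T be the final temperature. ΣQ_i = 0:
condense steam: −24.6·2260 = −55596; condensate cools 100→T: 24.6·4.18·(T − 100) = 102.83(T − 100); original water: 3252(T − 7.31)
3354.9 T = 55596 + 10283 + 23772 = 89651
T ≈ 26.72 °C (< 100 °C, so full condensation is consistent).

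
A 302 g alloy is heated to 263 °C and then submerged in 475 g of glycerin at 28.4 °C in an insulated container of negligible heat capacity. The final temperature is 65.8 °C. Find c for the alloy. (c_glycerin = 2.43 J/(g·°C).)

c ≈ 0.725 J/(g·°C)

m_s c (T_s − T_f) = m_glycerin c_glycerin (T_f − T_0):
302·c·(263 − 65.8) = 475·2.43·(65.8 − 28.4)
59554 c = 43169  ⇒  c ≈ 0.7249 J/(g·°C)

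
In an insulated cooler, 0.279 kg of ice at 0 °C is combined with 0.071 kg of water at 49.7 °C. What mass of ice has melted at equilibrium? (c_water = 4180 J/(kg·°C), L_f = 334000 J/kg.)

Cooling the water to 0 °C releases 0.071·4180·49.7 = 14750 J.
Melting all 0.279 kg of ice would need 0.279·334000 = 93186 J.
Since 14750 < 93186 J, not all the ice melts; equilibrium is at 0 °C.
m_melted·334000 = 14750  ⇒  m_melted ≈ 0.04416 kg.

m_melted ≈ 0.0442 kg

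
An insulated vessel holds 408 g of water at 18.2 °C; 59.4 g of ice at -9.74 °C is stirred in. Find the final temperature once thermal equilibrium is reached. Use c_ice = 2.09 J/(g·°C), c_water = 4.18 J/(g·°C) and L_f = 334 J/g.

Conservation of energy gives ΣQ = 0:
ice -9.74→0 °C: 59.4·2.09·9.74 = 1209.2
  fusion: m_ice L_f = 59.4·334 = 19840
  meltwater 0→T: 59.4·4.18·T = 248.29 T
  water cools: 408·4.18·(T − 18.2) = 1705.4(T − 18.2)
1953.7 T = 31039 − 21049 = 9990.2
T ≈ 5.11 °C. Since T > 0 °C, the all-ice-melts assumption holds.

T_f ≈ 5.1 °C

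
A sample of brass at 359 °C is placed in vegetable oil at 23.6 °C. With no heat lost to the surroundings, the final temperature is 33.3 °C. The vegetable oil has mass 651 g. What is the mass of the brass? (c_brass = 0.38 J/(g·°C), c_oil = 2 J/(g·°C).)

m ≈ 102 g

Let T be the final temperature. ΣQ_i = 0:
m×0.38×(33.3 − 359) + 651×2×(33.3 − 23.6) = 0
-123.77 m = -12629
m = -12629/-123.77 ≈ 102 g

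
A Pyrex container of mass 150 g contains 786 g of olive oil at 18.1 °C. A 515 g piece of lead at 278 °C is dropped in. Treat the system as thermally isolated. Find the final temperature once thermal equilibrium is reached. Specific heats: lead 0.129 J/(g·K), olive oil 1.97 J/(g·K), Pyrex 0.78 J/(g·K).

T_f ≈ 28.1 °C

Setting the total heat transfer to zero:
515*0.129*(T − 278) + 786*1.97*(T − 18.1) + 150*0.78*(T − 18.1) = 0
66.44(T − 278) + 1548.4(T − 18.1) + 117(T − 18.1) = 0
(66.44 + 1548.4 + 117) T = 66.44*278 + 1548.4*18.1 + 117*18.1
T ≈ 28.07 °C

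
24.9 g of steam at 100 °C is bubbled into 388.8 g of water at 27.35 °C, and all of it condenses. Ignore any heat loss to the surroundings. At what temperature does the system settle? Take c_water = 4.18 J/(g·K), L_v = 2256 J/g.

Taking heat into each body as positive, Σ m c ΔT = 0:
steam→water at 100 °C releases m L_v = 24.9×2256 = 56174; condensed water 100 °C→T: 104.08(T − 100); original water: 1625.2(T − 27.35)
1729.3 T = 56174 + 10408 + 44449 = 111031
T ≈ 64.21 °C (< 100 °C, so full condensation is consistent).

T_f ≈ 64.2 °C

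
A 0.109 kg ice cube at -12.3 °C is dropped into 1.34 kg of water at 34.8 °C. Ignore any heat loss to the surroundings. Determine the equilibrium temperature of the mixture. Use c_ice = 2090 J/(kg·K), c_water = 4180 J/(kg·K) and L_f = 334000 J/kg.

Heat gained plus heat lost sum to zero:
warm ice to 0 °C: 0.109·2090·(0 − (-12.3)) = 2802.1; latent heat to melt: 0.109·334000 = 36406; warm the meltwater: 455.62 T; water cools: 1.34·4180·(T − 34.8) = 5601.2(T − 34.8)
6056.8 T = 194922 − 39208 = 155714
T ≈ 25.71 °C — above 0 °C, consistent with complete melting.

T_f ≈ 25.7 °C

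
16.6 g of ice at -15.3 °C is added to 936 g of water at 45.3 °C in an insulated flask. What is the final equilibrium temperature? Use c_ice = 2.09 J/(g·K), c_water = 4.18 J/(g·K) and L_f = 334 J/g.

Heat gained plus heat lost sum to zero:
ice -15.3→0 °C: 16.6·2.09·15.3 = 530.82; fusion: m_ice L_f = 16.6·334 = 5544.4; meltwater 0→T: 16.6·4.18·T = 69.39 T; water: 3912.5(T − 45.3)
3981.9 T = 177235 − 6075.2 = 171160
T ≈ 42.98 °C. Since T > 0 °C, the all-ice-melts assumption holds.

T_f ≈ 43.0 °C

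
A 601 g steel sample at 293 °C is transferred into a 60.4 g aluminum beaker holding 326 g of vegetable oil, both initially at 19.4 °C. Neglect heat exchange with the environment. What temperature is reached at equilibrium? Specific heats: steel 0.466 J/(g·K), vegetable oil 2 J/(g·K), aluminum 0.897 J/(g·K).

T_f ≈ 97.1 °C

Net heat exchanged in the isolated system is zero:
601×0.466×(T − 293) + 326×2×(T − 19.4) + 60.4×0.897×(T − 19.4) = 0
(280.07 + 652 + 54.18) T = 280.07×293 + 652×19.4 + 54.18×19.4
T = 95759/986.24 ≈ 97.09 °C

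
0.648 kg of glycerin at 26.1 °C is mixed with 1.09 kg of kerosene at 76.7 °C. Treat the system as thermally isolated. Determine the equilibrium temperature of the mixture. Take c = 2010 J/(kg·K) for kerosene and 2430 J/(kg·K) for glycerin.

|Q_kerosene| = |Q_glycerin|:
1.09·2010·(76.7 − T) = 0.648·2430·(T − 26.1)
2190.9(76.7 − T) = 1574.6(T − 26.1)
3765.5 T = 209140  ⇒  T ≈ 55.54 °C

T_f ≈ 55.5 °C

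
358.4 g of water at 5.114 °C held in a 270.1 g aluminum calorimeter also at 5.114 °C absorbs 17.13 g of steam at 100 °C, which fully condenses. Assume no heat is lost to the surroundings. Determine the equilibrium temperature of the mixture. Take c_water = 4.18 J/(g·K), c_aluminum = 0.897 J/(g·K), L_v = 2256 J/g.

T_f ≈ 30.2 °C

Taking heat into each body as positive, Σ m c ΔT = 0:
latent heat released on condensation: 17.13×2256 = 38645
  condensate cools 100→T: 17.13×4.18×(T − 100) = 71.6(T − 100)
  original water: 1498.1(T − 5.114)
  aluminum cup: 270.1×0.897×(T − 5.114) = 242.28(T − 5.114)
1812 T = 38645 + 7160.3 + 8900.4 = 54706
T ≈ 30.19 °C — below 100 °C, confirming all the steam condensed.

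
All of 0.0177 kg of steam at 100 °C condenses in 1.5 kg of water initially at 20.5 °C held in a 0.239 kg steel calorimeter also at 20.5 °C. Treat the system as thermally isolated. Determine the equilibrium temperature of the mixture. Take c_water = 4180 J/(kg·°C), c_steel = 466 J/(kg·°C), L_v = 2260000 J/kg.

Sum of m c ΔT and latent-heat terms is zero:
condense steam: −0.0177×2260000 = −40002; condensate cools 100→T: 0.0177×4180×(T − 100) = 73.99(T − 100); water warms: 1.5×4180×(T − 20.5) = 6270(T − 20.5); steel cup: 0.239×466×(T − 20.5) = 111.37(T − 20.5)
6455.4 T = 40002 + 7398.6 + 130818 = 178219
T ≈ 27.61 °C — below 100 °C, confirming all the steam condensed.

T_f ≈ 27.6 °C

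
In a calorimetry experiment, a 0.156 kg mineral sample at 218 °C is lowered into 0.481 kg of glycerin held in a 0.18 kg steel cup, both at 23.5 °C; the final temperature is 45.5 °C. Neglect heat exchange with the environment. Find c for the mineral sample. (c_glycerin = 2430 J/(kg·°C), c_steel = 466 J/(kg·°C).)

c ≈ 1020 J/(kg·°C)

Setting the total heat transfer to zero:
0.156×c×(45.5 − 218) + 0.481×2430×(45.5 − 23.5) + 0.18×466×(45.5 − 23.5) = 0
-26.91 c = -27560
c = -27560/-26.91 ≈ 1024 J/(kg·°C)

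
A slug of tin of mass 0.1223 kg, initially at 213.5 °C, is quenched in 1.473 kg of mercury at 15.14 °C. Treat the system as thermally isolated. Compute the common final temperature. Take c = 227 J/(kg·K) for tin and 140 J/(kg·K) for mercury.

T_f ≈ 38.7 °C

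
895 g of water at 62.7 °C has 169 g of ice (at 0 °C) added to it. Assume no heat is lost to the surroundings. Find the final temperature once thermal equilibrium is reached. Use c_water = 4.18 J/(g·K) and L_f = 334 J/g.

Conservation of energy gives ΣQ = 0:
latent heat to melt: 169×334 = 56446; meltwater 0→T: 169×4.18×T = 706.42 T; water cools: 895×4.18×(T − 62.7) = 3741.1(T − 62.7)
4447.5 T = 234567 − 56446 = 178121
T ≈ 40.05 °C (positive, so assuming full melt was valid).

T_f ≈ 40.0 °C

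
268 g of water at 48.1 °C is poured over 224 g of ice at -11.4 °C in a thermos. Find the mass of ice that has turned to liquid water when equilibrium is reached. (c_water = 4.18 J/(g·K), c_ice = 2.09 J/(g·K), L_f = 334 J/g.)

Heat available from the water dropping to 0 °C: 268·4.18·48.1 = 53884 J.
Of that, 224·2.09·11.4 = 5337 J goes to bring the ice to 0 °C, leaving 48547 J.
Melting all 224 g of ice would need 224·334 = 74816 J.
48547 J < 74816 J, so only part of the ice melts and the system sits at 0 °C.
m_melt = 48547 / L_f = 145.3 g.

m_melted ≈ 145 g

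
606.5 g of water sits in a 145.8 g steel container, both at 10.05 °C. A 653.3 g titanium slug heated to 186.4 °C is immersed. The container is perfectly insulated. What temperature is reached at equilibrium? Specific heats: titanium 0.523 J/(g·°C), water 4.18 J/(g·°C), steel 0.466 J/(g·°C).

T_f ≈ 30.5 °C

Net heat exchanged in the isolated system is zero:
653.3·0.523·(T − 186.4) + 606.5·4.18·(T − 10.05) + 145.8·0.466·(T − 10.05) = 0
341.68(T − 186.4) + 2535.2(T − 10.05) + 67.94(T − 10.05) = 0
(341.68 + 2535.2 + 67.94) T = 341.68·186.4 + 2535.2·10.05 + 67.94·10.05
T ≈ 30.51 °C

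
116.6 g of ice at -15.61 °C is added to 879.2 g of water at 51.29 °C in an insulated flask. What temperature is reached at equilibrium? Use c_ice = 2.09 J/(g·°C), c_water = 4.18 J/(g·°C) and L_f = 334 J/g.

T_f ≈ 35.0 °C

Energy conservation, ΣQ = 0:
ice -15.61→0 °C: 116.6×2.09×15.61 = 3804.1
  melt ice: 116.6×334 = 38944
  meltwater 0→T: 116.6×4.18×T = 487.39 T
  water: 3675.1(T − 51.29)
4162.4 T = 188494 − 42748 = 145745
T ≈ 35.01 °C. Since T > 0 °C, the all-ice-melts assumption holds.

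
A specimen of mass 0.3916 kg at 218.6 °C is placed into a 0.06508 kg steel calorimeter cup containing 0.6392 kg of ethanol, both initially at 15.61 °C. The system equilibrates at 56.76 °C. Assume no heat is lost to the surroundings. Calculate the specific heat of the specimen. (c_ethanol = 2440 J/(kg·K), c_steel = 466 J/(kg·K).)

c ≈ 1030 J/(kg·K)

Taking heat into each body as positive, Σ m c ΔT = 0:
0.3916·c·(56.76 − 218.6) + 0.6392·2440·(56.76 − 15.61) + 0.06508·466·(56.76 − 15.61) = 0
-63.38 c = -65427
c = -65427/-63.38 ≈ 1032 J/(kg·K)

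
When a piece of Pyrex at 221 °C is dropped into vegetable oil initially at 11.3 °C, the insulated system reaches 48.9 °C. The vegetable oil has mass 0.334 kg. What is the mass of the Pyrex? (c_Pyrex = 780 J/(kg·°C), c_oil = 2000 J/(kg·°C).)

Heat lost by the Pyrex = heat gained by the oil:
m×780×(221 − 48.9) = 0.334×2000×(48.9 − 11.3)
134238 m = 25117  ⇒  m ≈ 0.1871 kg

m ≈ 0.187 kg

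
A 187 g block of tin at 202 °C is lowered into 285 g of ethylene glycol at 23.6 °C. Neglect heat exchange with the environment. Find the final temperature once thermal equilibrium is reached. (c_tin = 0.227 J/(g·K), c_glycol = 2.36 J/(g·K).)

T_f ≈ 34.2 °C

Set heat shed by the hot body equal to heat absorbed by the cold body:
187×0.227×(202 − T) = 285×2.36×(T − 23.6)
42.45(202 − T) = 672.6(T − 23.6)
715.05 T = 24448  ⇒  T ≈ 34.19 °C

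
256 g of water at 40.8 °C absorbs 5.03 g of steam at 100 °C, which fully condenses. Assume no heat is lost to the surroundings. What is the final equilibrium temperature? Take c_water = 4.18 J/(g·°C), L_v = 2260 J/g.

Net heat exchanged in the isolated system is zero:
latent heat released on condensation: 5.03×2260 = 11368; condensate cools 100→T: 5.03×4.18×(T − 100) = 21.03(T − 100); original water: 1070.1(T − 40.8)
1091.1 T = 11368 + 2102.5 + 43659 = 57130
T ≈ 52.36 °C (< 100 °C, so full condensation is consistent).

T_f ≈ 52.4 °C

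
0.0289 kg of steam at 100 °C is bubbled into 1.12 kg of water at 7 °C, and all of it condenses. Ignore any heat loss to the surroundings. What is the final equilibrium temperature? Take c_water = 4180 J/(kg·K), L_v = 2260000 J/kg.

T_f ≈ 22.9 °C

Energy balance with sensible and latent terms:
steam→water at 100 °C releases m L_v = 0.0289×2260000 = 65314
  condensed water 100 °C→T: 120.8(T − 100)
  water warms: 1.12×4180×(T − 7) = 4681.6(T − 7)
4802.4 T = 65314 + 12080 + 32771 = 110165
T ≈ 22.94 °C — below 100 °C, confirming all the steam condensed.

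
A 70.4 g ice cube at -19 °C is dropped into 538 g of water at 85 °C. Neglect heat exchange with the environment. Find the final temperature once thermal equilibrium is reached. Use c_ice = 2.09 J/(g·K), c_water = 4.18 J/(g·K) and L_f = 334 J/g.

Setting the total heat transfer to zero:
warm ice to 0 °C: 70.4·2.09·(0 − (-19)) = 2795.6; melt ice: 70.4·334 = 23514; meltwater 0→T: 70.4·4.18·T = 294.27 T; water: 2248.8(T − 85)
2543.1 T = 191151 − 26309 = 164842
T ≈ 64.82 °C. Since T > 0 °C, the all-ice-melts assumption holds.

T_f ≈ 64.8 °C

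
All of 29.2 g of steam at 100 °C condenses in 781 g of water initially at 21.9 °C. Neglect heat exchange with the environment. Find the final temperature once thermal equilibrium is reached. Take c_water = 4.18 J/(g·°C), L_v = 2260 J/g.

T_f ≈ 44.2 °C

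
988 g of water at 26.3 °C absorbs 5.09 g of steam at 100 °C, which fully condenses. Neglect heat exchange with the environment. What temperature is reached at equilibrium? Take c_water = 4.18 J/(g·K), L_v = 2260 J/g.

T_f ≈ 29.4 °C

Net heat exchanged in the isolated system is zero:
condense steam: −5.09×2260 = −11503
  condensate cools 100→T: 5.09×4.18×(T − 100) = 21.28(T − 100)
  original water: 4129.8(T − 26.3)
4151.1 T = 11503 + 2127.6 + 108615 = 122246
T ≈ 29.45 °C (< 100 °C, so full condensation is consistent).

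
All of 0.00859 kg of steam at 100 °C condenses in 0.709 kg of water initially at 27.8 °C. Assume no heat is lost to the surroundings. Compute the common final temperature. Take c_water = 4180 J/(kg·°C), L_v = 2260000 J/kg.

T_f ≈ 35.1 °C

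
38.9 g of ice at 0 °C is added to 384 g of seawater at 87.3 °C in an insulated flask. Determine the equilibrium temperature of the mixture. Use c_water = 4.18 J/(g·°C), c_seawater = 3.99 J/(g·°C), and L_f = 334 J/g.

T_f ≈ 71.3 °C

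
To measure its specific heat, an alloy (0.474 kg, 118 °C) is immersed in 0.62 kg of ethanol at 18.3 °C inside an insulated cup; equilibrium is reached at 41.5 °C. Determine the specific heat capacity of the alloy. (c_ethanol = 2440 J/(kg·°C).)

m_s c (T_s − T_f) = m_ethanol c_ethanol (T_f − T_0):
0.474×c×(118 − 41.5) = 0.62×2440×(41.5 − 18.3)
36.26 c = 35097  ⇒  c ≈ 967.9 J/(kg·°C)

c ≈ 968 J/(kg·°C)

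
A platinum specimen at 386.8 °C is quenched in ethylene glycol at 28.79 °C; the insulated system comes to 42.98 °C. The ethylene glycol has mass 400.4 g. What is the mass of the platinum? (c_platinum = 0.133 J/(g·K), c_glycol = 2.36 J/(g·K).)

m ≈ 293 g

Energy conservation, ΣQ = 0:
m·0.133·(42.98 − 386.8) + 400.4·2.36·(42.98 − 28.79) = 0
-45.73 m = -13409
m = -13409/-45.73 ≈ 293.2 g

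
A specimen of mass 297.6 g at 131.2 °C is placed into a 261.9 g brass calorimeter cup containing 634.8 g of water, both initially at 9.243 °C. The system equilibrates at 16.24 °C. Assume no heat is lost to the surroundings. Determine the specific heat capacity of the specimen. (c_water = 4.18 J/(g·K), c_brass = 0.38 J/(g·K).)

Setting the total heat transfer to zero:
297.6·c·(16.24 − 131.2) + 634.8·4.18·(16.24 − 9.243) + 261.9·0.38·(16.24 − 9.243) = 0
-34212 c = -19263
c = -19263/-34212 ≈ 0.563 J/(g·K)

c ≈ 0.563 J/(g·K)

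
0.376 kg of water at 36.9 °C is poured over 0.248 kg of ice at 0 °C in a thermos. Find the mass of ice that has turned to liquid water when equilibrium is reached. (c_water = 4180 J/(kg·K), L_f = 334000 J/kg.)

m_melted ≈ 0.174 kg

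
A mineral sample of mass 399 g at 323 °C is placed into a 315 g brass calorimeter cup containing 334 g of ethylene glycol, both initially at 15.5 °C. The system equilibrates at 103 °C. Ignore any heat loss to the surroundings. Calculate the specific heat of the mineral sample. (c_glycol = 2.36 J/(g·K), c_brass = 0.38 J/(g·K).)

Net heat exchanged in the isolated system is zero:
399·c·(103 − 323) + 334·2.36·(103 − 15.5) + 315·0.38·(103 − 15.5) = 0
-87780 c = -79445
c = -79445/-87780 ≈ 0.905 J/(g·K)

c ≈ 0.905 J/(g·K)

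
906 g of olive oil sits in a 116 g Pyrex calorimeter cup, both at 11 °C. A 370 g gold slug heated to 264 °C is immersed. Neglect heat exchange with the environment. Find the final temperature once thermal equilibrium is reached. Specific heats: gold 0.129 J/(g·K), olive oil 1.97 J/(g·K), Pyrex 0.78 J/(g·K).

T_f ≈ 17.3 °C

Heat gained plus heat lost sum to zero:
370*0.129*(T − 264) + 906*1.97*(T − 11) + 116*0.78*(T − 11) = 0
(47.73 + 1784.8 + 90.48) T = 47.73*264 + 1784.8*11 + 90.48*11
T ≈ 17.28 °C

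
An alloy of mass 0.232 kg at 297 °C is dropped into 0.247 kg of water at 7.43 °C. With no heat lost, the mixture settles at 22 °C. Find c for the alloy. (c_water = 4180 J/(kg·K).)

Heat lost by the alloy = heat gained by the water:
0.232·c·(297 − 22) = 0.247·4180·(22 − 7.43)
63.8 c = 15043  ⇒  c ≈ 235.8 J/(kg·K)

c ≈ 236 J/(kg·K)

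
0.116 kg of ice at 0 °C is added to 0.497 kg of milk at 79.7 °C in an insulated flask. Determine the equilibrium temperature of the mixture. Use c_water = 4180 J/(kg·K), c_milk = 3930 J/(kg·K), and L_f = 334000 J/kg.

T_f ≈ 48.0 °C

Conservation of energy gives ΣQ = 0:
melt ice: 0.116·334000 = 38744; warm the meltwater: 484.88 T; milk: 1953.2(T − 79.7)
2438.1 T = 155671 − 38744 = 116927
T ≈ 47.96 °C — above 0 °C, consistent with complete melting.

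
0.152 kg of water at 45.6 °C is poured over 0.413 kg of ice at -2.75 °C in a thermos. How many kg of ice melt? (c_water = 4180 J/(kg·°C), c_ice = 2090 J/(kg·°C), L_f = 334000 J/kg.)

Cooling the water to 0 °C releases 0.152×4180×45.6 = 28972 J.
Warming the ice to 0 °C takes 0.413×2090×2.75 = 2373.7 J, leaving 26599 J for melting.
Fully melting the ice requires m_ice L_f = 0.413×334000 = 137942 J.
That's not enough to melt it all — equilibrium is at 0 °C with ice remaining.
m_melt = 26599 / L_f = 0.07964 kg.

m_melted ≈ 0.0796 kg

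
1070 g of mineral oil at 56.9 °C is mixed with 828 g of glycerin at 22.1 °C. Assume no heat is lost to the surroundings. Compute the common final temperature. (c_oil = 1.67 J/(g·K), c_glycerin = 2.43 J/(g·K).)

T_f = Σ m_i c_i T_i / Σ m_i c_i:
T_f = (1786.9·56.9 + 2012·22.1) / (1786.9 + 2012)
    = 146141 / 3798.9 ≈ 38.47 °C

T_f ≈ 38.5 °C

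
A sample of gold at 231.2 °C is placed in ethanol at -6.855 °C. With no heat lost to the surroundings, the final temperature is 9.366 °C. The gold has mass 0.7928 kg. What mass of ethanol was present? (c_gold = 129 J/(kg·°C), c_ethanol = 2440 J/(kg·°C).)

m ≈ 0.573 kg

Heat lost by the gold = heat gained by the ethanol:
0.7928·129·(231.2 − 9.366) = m·2440·(9.366 − (-6.855))
39579 m = 22687  ⇒  m ≈ 0.5732 kg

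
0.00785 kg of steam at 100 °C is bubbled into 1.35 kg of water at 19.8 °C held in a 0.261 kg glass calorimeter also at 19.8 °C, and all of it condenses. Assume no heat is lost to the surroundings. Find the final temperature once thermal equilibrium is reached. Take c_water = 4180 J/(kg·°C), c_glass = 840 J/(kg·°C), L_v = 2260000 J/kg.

Sum of m c ΔT and latent-heat terms is zero:
latent heat released on condensation: 0.00785×2260000 = 17741
  condensate cools 100→T: 0.00785×4180×(T − 100) = 32.81(T − 100)
  original water: 5643(T − 19.8)
  glass cup: 0.261×840×(T − 19.8) = 219.24(T − 19.8)
5895.1 T = 17741 + 3281.3 + 116072 = 137095
T ≈ 23.26 °C — below 100 °C, confirming all the steam condensed.

T_f ≈ 23.3 °C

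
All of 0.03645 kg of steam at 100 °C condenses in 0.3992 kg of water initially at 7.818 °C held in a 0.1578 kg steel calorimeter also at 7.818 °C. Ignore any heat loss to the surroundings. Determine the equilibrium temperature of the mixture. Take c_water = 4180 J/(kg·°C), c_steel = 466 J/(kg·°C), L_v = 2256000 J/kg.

Sum of m c ΔT and latent-heat terms is zero:
latent heat released on condensation: 0.03645×2256000 = 82231; condensate cools 100→T: 0.03645×4180×(T − 100) = 152.36(T − 100); original water: 1668.7(T − 7.818); cup: 73.53(T − 7.818)
1894.6 T = 82231 + 15236 + 13620 = 111088
T ≈ 58.64 °C (< 100 °C, so full condensation is consistent).

T_f ≈ 58.6 °C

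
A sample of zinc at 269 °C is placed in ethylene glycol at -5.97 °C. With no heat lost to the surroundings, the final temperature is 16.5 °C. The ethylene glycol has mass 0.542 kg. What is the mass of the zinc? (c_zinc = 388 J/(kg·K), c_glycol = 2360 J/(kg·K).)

|Q_zinc| = |Q_glycol|:
m·388·(269 − 16.5) = 0.542·2360·(16.5 − (-5.97))
97970 m = 28742  ⇒  m ≈ 0.2934 kg

m ≈ 0.293 kg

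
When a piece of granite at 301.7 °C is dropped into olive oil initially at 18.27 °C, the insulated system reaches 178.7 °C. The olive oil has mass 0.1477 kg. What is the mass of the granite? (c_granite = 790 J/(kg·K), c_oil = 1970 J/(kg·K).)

Let T be the final temperature. ΣQ_i = 0:
m·790·(178.7 − 301.7) + 0.1477·1970·(178.7 − 18.27) = 0
-97170 m = -46680
m = -46680/-97170 ≈ 0.4804 kg

m ≈ 0.48 kg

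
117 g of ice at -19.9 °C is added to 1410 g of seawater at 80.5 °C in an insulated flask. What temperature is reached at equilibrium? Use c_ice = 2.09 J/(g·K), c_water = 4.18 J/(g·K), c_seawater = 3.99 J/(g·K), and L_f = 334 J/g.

Setting the total heat transfer to zero:
ice -19.9→0 °C: 117×2.09×19.9 = 4866.1; fusion: m_ice L_f = 117×334 = 39078; warm the meltwater: 489.06 T; seawater cools: 1410×3.99×(T − 80.5) = 5625.9(T − 80.5)
6115 T = 452885 − 43944 = 408941
T ≈ 66.88 °C — above 0 °C, consistent with complete melting.

T_f ≈ 66.9 °C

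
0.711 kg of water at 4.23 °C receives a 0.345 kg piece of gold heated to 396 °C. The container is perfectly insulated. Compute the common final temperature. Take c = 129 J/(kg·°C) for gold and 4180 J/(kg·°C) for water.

T_f ≈ 10.0 °C

Conservation of energy gives ΣQ = 0:
0.345×129×(T − 396) + 0.711×4180×(T − 4.23) = 0
3016.5 T = 30195
T = 30195 / 3016.5 = 10 °C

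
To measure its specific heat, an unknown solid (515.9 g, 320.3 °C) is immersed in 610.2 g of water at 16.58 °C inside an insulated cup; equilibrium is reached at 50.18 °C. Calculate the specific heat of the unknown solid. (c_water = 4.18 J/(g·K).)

c ≈ 0.615 J/(g·K)

Taking heat into each body as positive, Σ m c ΔT = 0:
515.9·c·(50.18 − 320.3) + 610.2·4.18·(50.18 − 16.58) = 0
-139355 c = -85701
c = -85701/-139355 ≈ 0.615 J/(g·K)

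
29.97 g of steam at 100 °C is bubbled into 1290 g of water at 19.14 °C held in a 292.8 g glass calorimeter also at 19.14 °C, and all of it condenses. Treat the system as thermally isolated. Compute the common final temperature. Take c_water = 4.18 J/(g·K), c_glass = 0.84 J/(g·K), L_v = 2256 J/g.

T_f ≈ 32.6 °C

Net heat exchanged in the isolated system is zero:
condense steam: −29.97·2256 = −67612
  condensate cools 100→T: 29.97·4.18·(T − 100) = 125.27(T − 100)
  water warms: 1290·4.18·(T − 19.14) = 5392.2(T − 19.14)
  cup: 245.95(T − 19.14)
5763.4 T = 67612 + 12527 + 107914 = 188054
T ≈ 32.63 °C (< 100 °C, so full condensation is consistent).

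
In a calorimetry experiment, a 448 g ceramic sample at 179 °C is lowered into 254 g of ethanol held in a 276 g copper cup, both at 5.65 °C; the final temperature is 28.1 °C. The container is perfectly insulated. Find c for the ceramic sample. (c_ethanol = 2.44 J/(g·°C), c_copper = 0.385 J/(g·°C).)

Setting the total heat transfer to zero:
448×c×(28.1 − 179) + 254×2.44×(28.1 − 5.65) + 276×0.385×(28.1 − 5.65) = 0
-67603 c = -16299
c = -16299/-67603 ≈ 0.2411 J/(g·°C)

c ≈ 0.241 J/(g·°C)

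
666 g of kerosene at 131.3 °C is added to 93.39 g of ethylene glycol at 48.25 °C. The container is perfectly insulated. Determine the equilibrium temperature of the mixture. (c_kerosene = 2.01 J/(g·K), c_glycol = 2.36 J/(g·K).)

T_f ≈ 119.6 °C

Taking heat into each body as positive, Σ m c ΔT = 0:
666×2.01×(T − 131.3) + 93.39×2.36×(T − 48.25) = 0
1559.1 T = 186400
T = 186400 / 1559.1 = 120 °C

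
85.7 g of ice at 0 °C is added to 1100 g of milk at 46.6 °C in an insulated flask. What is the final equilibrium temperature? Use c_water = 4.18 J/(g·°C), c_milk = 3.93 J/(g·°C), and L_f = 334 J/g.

T_f ≈ 36.9 °C

Energy conservation, ΣQ = 0:
melt ice: 85.7×334 = 28624
  warm the meltwater: 358.23 T
  milk cools: 1100×3.93×(T − 46.6) = 4323(T − 46.6)
4681.2 T = 201452 − 28624 = 172828
T ≈ 36.92 °C (positive, so assuming full melt was valid).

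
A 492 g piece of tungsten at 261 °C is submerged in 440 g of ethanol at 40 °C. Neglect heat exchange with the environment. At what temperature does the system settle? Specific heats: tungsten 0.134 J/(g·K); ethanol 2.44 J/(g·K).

T_f ≈ 52.8 °C

Let T be the final temperature. ΣQ_i = 0:
492*0.134*(T − 261) + 440*2.44*(T − 40) = 0
65.93(T − 261) + 1073.6(T − 40) = 0
1139.5 T = 60151
T = 60151 / 1139.5 = 52.8 °C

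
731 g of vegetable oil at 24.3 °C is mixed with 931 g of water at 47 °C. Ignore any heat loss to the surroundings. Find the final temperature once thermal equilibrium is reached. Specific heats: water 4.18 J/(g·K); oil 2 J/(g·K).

|Q_water| = |Q_oil|:
931·4.18·(47 − T) = 731·2·(T − 24.3)
3891.6(47 − T) = 1462(T − 24.3)
5353.6 T = 218431  ⇒  T ≈ 40.80 °C

T_f ≈ 40.8 °C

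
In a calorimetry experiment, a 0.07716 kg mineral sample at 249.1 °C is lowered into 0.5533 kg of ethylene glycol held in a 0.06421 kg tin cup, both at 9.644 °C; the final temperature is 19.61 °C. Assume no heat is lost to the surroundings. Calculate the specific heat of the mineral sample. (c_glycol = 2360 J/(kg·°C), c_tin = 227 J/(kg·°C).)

Energy conservation, ΣQ = 0:
0.07716·c·(19.61 − 249.1) + 0.5533·2360·(19.61 − 9.644) + 0.06421·227·(19.61 − 9.644) = 0
-17.71 c = -13159
c = -13159/-17.71 ≈ 743.1 J/(kg·°C)

c ≈ 743 J/(kg·°C)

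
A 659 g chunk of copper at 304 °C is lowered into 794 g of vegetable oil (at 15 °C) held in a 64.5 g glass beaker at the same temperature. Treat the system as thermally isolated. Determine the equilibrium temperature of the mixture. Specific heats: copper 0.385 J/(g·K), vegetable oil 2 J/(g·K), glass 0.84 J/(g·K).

Heat gained plus heat lost sum to zero:
659*0.385*(T − 304) + 794*2*(T − 15) + 64.5*0.84*(T − 15) = 0
(253.72 + 1588 + 54.18) T = 253.72*304 + 1588*15 + 54.18*15
T = 101762 / 1895.9 = 53.7 °C

T_f ≈ 53.7 °C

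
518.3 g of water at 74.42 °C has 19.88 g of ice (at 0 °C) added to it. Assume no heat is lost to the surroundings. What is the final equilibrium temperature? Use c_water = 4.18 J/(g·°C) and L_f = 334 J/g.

T_f ≈ 68.7 °C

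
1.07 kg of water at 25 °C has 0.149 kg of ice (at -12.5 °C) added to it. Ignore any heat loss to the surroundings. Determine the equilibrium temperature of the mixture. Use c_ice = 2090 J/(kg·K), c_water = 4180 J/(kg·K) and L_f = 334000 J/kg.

T_f ≈ 11.4 °C

Setting the total heat transfer to zero:
ice -12.5→0 °C: 0.149·2090·12.5 = 3892.6
  fusion: m_ice L_f = 0.149·334000 = 49766
  warm the meltwater: 622.82 T
  water cools: 1.07·4180·(T − 25) = 4472.6(T − 25)
5095.4 T = 111815 − 53659 = 58156
T ≈ 11.41 °C — above 0 °C, consistent with complete melting.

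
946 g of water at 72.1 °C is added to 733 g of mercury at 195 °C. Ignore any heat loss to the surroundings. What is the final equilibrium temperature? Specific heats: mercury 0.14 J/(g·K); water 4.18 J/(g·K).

T_f ≈ 75.2 °C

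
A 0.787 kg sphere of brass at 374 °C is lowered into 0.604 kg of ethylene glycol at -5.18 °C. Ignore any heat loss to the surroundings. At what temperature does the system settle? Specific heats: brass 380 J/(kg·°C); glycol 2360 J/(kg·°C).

Heat lost by the brass equals heat gained by the glycol:
0.787·380·(374 − T) = 0.604·2360·(T − (-5.18))
299.06(374 − T) = 1425.4(T − (-5.18))
1724.5 T = 104465  ⇒  T ≈ 60.58 °C

T_f ≈ 60.6 °C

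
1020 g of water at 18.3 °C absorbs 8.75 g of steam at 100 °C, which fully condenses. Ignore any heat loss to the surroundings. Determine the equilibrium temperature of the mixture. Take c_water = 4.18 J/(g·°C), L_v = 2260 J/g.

T_f ≈ 23.6 °C

Conservation of energy gives ΣQ = 0:
condense steam: −8.75×2260 = −19775; condensed water 100 °C→T: 36.57(T − 100); water warms: 1020×4.18×(T − 18.3) = 4263.6(T − 18.3)
4300.2 T = 19775 + 3657.5 + 78024 = 101456
T ≈ 23.59 °C, under the boiling point, so the assumption holds.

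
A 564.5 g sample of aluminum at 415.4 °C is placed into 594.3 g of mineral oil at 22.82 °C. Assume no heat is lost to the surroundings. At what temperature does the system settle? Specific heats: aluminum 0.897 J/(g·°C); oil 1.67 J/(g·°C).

Net heat exchanged in the isolated system is zero:
564.5·0.897·(T − 415.4) + 594.3·1.67·(T − 22.82) = 0
506.36(T − 415.4) + 992.48(T − 22.82) = 0
(506.36 + 992.48) T = 506.36·415.4 + 992.48·22.82
T ≈ 155.45 °C

T_f ≈ 155.4 °C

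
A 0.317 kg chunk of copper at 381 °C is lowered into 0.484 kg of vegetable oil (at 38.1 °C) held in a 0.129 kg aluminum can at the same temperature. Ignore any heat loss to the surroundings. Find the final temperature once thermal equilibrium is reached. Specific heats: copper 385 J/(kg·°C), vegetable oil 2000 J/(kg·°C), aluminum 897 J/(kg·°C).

T_f ≈ 72.8 °C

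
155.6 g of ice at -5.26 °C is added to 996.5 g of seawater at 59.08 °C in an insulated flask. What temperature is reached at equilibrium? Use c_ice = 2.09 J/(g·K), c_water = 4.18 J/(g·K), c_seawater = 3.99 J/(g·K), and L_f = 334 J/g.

T_f ≈ 39.2 °C

Conservation of energy gives ΣQ = 0:
ice -5.26→0 °C: 155.6×2.09×5.26 = 1710.6; latent heat to melt: 155.6×334 = 51970; meltwater 0→T: 155.6×4.18×T = 650.41 T; seawater: 3976(T − 59.08)
4626.4 T = 234904 − 53681 = 181223
T ≈ 39.17 °C. Since T > 0 °C, the all-ice-melts assumption holds.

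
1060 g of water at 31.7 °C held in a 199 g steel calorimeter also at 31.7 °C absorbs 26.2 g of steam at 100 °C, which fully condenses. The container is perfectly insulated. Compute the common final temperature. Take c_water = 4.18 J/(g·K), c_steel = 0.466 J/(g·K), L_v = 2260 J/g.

Energy conservation, ΣQ = 0:
condense steam: −26.2×2260 = −59212
  condensed water 100 °C→T: 109.52(T − 100)
  water warms: 1060×4.18×(T − 31.7) = 4430.8(T − 31.7)
  steel cup: 199×0.466×(T − 31.7) = 92.73(T − 31.7)
4633 T = 59212 + 10952 + 143396 = 213560
T ≈ 46.09 °C (< 100 °C, so full condensation is consistent).

T_f ≈ 46.1 °C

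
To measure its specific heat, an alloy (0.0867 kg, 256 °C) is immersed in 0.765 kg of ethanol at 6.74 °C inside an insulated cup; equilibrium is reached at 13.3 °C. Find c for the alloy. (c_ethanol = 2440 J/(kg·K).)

c ≈ 582 J/(kg·K)

Conservation of energy gives ΣQ = 0:
0.0867×c×(13.3 − 256) + 0.765×2440×(13.3 − 6.74) = 0
-21.04 c = -12245
c = -12245/-21.04 ≈ 581.9 J/(kg·K)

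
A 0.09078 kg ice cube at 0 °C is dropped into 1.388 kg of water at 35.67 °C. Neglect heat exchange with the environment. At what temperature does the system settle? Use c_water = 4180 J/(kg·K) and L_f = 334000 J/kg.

T_f ≈ 28.6 °C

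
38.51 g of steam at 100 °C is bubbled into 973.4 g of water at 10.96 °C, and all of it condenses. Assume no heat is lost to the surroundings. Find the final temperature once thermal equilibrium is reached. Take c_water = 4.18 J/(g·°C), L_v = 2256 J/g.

T_f ≈ 34.9 °C

Sum of m c ΔT and latent-heat terms is zero:
steam→water at 100 °C releases m L_v = 38.51·2256 = 86879; condensate cools 100→T: 38.51·4.18·(T − 100) = 160.97(T − 100); original water: 4068.8(T − 10.96)
4229.8 T = 86879 + 16097 + 44594 = 147570
T ≈ 34.89 °C (< 100 °C, so full condensation is consistent).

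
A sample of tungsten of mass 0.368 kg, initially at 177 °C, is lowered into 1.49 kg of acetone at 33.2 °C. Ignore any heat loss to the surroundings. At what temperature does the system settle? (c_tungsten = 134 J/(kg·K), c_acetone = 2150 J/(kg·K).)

Taking heat into each body as positive, Σ m c ΔT = 0:
0.368*134*(T − 177) + 1.49*2150*(T − 33.2) = 0
49.31(T − 177) + 3203.5(T − 33.2) = 0
(49.31 + 3203.5) T = 49.31*177 + 3203.5*33.2
T = 115084 / 3252.8 = 35.4 °C

T_f ≈ 35.4 °C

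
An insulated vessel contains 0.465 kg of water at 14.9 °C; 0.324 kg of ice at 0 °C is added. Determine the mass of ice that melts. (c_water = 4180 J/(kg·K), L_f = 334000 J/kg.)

Water can give up m c ΔT = 0.465×4180×14.9 = 28961 J before reaching 0 °C.
Fully melting the ice requires m_ice L_f = 0.324×334000 = 108216 J.
28961 J < 108216 J, so only part of the ice melts and the system sits at 0 °C.
Mass melted = 28961/334000 ≈ 0.08671 kg.

m_melted ≈ 0.0867 kg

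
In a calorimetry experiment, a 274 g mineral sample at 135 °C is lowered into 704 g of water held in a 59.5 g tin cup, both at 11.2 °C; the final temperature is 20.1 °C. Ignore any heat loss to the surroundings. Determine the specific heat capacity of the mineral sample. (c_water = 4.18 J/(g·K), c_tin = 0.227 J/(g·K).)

Taking heat into each body as positive, Σ m c ΔT = 0:
274·c·(20.1 − 135) + 704·4.18·(20.1 − 11.2) + 59.5·0.227·(20.1 − 11.2) = 0
-31483 c = -26310
c = -26310/-31483 ≈ 0.8357 J/(g·K)

c ≈ 0.836 J/(g·K)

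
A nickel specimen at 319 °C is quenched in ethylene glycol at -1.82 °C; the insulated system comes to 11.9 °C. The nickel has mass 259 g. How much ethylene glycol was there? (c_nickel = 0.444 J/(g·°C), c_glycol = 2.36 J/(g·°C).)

m ≈ 1090 g

Setting the total heat transfer to zero:
259×0.444×(11.9 − 319) + m×2.36×(11.9 − (-1.82)) = 0
32.38 m = 35315
m = 35315/32.38 ≈ 1091 g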